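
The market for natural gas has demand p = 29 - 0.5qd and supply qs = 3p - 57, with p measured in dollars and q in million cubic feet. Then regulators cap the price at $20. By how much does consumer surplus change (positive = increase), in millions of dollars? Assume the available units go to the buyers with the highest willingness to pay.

-11.25

Rearranging demand gives qd = 58 - 2p. Equilibrium: 58 - 2p = 3p - 57, so 115 = 5p and p* = 23, q* = 12.
Since 20 < 23, the ceiling is binding.
At p = 20: qd = 58 - 2·20 = 18 and qs = 3·20 - 57 = 3.
Consumer surplus without the control is ½ · (29 - 23) · 12 = 36.
With the ceiling, 3 units are sold at 20 (assume they go to the highest-value buyers). The demand price at q = 3 is 27.5, so CS = ½ · [(29 - 20) + (27.5 - 20)] · 3 = 24.75.
Change in consumer surplus = 24.75 - 36 = -11.25.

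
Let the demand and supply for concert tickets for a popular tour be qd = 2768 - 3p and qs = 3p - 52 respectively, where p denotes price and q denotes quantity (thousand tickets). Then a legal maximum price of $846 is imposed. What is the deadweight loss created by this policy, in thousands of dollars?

0

In a free market, 2768 - 3p = 3p - 52 gives the equilibrium p* = 470, q* = 1358.
Since 846 is above p* = 470, the ceiling does not bind and the free-market outcome prevails.
Since the control does not bind, no trades are prevented and deadweight loss is zero.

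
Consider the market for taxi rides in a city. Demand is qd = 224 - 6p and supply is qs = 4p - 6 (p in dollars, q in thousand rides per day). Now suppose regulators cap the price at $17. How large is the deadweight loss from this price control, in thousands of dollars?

120

Without the control the market clears where 224 - 6p = 4p - 6, i.e. p* = 23 and q* = 86.
Since 17 < 23, the ceiling is binding.
At p = 17: qd = 224 - 6·17 = 122 and qs = 4·17 - 6 = 62.
Quantity traded falls to 62. At q = 62 the demand price is (224 - 62)/6 = 27 and the supply price is (6 + 62)/4 = 17.
Deadweight loss = ½ · (27 - 17) · (86 - 62) = ½ · 10 · 24 = 120.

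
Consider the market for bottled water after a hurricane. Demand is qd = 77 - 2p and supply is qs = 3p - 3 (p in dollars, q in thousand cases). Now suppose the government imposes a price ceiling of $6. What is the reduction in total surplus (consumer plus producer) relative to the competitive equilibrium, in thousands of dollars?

Without the control the market clears where 77 - 2p = 3p - 3, i.e. p* = 16 and q* = 45.
The ceiling of 6 is below the equilibrium price 16, so it binds.
At p = 6: qd = 77 - 2·6 = 65 and qs = 3·6 - 3 = 15.
Quantity traded falls to 15. At q = 15 the demand price is (77 - 15)/2 = 31 and the supply price is (3 + 15)/3 = 6.
Deadweight loss = ½ · (31 - 6) · (45 - 15) = ½ · 25 · 30 = 375.

375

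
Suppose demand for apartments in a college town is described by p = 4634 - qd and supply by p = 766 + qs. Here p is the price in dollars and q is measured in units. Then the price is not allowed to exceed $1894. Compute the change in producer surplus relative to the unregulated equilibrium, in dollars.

-1233986

Rearranging demand gives qd = 4634 - p; rearranging supply gives qs = p - 766. Without the control the market clears where 4634 - p = p - 766, i.e. p* = 2700 and q* = 1934.
Because the ceiling (1894) lies below the market-clearing price, it is binding.
At p = 1894: qd = 4634 - 1894 = 2740 and qs = 1894 - 766 = 1128.
Producer surplus without the control is ½ · (2700 - 766) · 1934 = 1870178.
With the ceiling, producers sell 1128 units at 1894, so PS = ½ · (1894 - 766) · 1128 = 636192.
Change in producer surplus = 636192 - 1870178 = -1233986.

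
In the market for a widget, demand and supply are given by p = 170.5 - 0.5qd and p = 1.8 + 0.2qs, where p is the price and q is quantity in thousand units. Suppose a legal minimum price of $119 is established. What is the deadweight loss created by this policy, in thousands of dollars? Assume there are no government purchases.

6665.4

Rearranging demand gives qd = 341 - 2p; rearranging supply gives qs = 5p - 9. Equilibrium: 341 - 2p = 5p - 9, so 350 = 7p and p* = 50, q* = 241.
Because the floor (119) lies above the market-clearing price, it is binding.
At p = 119: qd = 341 - 2·119 = 103 and qs = 5·119 - 9 = 586.
Quantity traded falls to 103. At q = 103 the demand price is (341 - 103)/2 = 119 and the supply price is (9 + 103)/5 = 22.4.
Deadweight loss = ½ · (119 - 22.4) · (241 - 103) = ½ · 96.6 · 138 = 6665.4.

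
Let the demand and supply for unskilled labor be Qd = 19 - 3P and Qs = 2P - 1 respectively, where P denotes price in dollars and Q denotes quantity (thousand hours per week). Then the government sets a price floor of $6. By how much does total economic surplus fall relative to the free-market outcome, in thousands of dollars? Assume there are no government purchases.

Setting quantity demanded equal to quantity supplied, 19 - 3P = 2P - 1, gives P* = 4 and Q* = 7.
Because the floor (6) lies above the market-clearing price, it is binding.
At P = 6: Qd = 19 - 3·6 = 1 and Qs = 2·6 - 1 = 11.
Quantity traded falls to 1. At Q = 1 the demand price is (19 - 1)/3 = 6 and the supply price is (1 + 1)/2 = 1.
Deadweight loss = ½ · (6 - 1) · (7 - 1) = ½ · 5 · 6 = 15.

15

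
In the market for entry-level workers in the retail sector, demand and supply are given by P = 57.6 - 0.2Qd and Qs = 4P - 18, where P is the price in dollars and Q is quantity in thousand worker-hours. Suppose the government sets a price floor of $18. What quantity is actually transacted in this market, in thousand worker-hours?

Rearranging demand gives Qd = 288 - 5P. Without the control the market clears where 288 - 5P = 4P - 18, i.e. P* = 34 and Q* = 118.
Since 18 is below P* = 34, the floor does not bind and the free-market outcome prevails.

118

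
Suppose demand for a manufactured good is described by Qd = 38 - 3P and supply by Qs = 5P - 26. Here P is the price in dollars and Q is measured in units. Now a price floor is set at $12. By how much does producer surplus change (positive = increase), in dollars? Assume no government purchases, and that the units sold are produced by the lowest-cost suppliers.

In a free market, 38 - 3P = 5P - 26 gives the equilibrium P* = 8, Q* = 14.
Since 12 > 8, the floor is binding.
At P = 12: Qd = 38 - 3·12 = 2 and Qs = 5·12 - 26 = 34.
Producer surplus without the control is ½ · (8 - 5.2) · 14 = 19.6.
With the floor, 2 units are sold at 12. The supply price at Q = 2 is 5.6, so PS = ½ · [(12 - 5.2) + (12 - 5.6)] · 2 = 13.2.
Change in producer surplus = 13.2 - 19.6 = -6.4.

-6.4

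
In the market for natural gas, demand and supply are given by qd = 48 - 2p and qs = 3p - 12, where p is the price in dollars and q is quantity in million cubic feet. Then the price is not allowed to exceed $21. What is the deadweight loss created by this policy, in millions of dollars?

0

Without the control the market clears where 48 - 2p = 3p - 12, i.e. p* = 12 and q* = 24.
The ceiling of 21 is above the equilibrium price 12, so it is not binding; the market clears at p* = 12, q* = 24.
Since the control does not bind, no trades are prevented and deadweight loss is zero.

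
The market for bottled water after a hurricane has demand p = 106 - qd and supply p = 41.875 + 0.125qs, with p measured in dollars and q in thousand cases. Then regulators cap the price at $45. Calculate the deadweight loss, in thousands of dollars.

Rearranging demand gives qd = 106 - p; rearranging supply gives qs = 8p - 335. In a free market, 106 - p = 8p - 335 gives the equilibrium p* = 49, q* = 57.
The ceiling of 45 is below the equilibrium price 49, so it binds.
At p = 45: qd = 106 - 45 = 61 and qs = 8·45 - 335 = 25.
Quantity traded falls to 25. At q = 25 the demand price is 106 - 25 = 81 and the supply price is (335 + 25)/8 = 45.
Deadweight loss = ½ · (81 - 45) · (57 - 25) = ½ · 36 · 32 = 576.

576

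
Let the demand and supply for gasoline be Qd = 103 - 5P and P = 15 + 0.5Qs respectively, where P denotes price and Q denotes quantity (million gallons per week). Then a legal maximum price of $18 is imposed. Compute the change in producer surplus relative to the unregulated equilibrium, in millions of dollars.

Rearranging supply gives Qs = 2P - 30. Setting quantity demanded equal to quantity supplied, 103 - 5P = 2P - 30, gives P* = 19 and Q* = 8.
The ceiling of 18 is below the equilibrium price 19, so it binds.
At P = 18: Qd = 103 - 5·18 = 13 and Qs = 2·18 - 30 = 6.
Producer surplus without the control is ½ · (19 - 15) · 8 = 16.
With the ceiling, producers sell 6 units at 18, so PS = ½ · (18 - 15) · 6 = 9.
Change in producer surplus = 9 - 16 = -7.

-7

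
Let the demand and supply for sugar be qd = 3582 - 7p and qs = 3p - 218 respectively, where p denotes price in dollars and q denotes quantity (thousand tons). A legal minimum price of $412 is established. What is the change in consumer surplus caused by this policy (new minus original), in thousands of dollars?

Without the control the market clears where 3582 - 7p = 3p - 218, i.e. p* = 380 and q* = 922.
Because the floor (412) lies above the market-clearing price, it is binding.
At p = 412: qd = 3582 - 7·412 = 698 and qs = 3·412 - 218 = 1018.
Consumer surplus without the control is ½ · (3582/7 - 380) · 922 = 425042/7.
With the floor, consumers buy 698 units at 412, so CS = ½ · (3582/7 - 412) · 698 = 243602/7.
Change in consumer surplus = 243602/7 - 425042/7 = -25920.

-25920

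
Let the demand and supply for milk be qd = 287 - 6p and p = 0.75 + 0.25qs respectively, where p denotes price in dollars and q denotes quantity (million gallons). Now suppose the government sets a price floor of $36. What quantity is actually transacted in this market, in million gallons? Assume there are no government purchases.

71

Rearranging supply gives qs = 4p - 3. Setting quantity demanded equal to quantity supplied, 287 - 6p = 4p - 3, gives p* = 29 and q* = 113.
Since 36 > 29, the floor is binding.
At p = 36: qd = 287 - 6·36 = 71 and qs = 4·36 - 3 = 141.
The quantity actually transacted is the short side, demand: 71.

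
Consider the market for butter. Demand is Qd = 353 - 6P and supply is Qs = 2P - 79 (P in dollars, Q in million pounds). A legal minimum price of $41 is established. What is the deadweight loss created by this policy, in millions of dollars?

0

Without the control the market clears where 353 - 6P = 2P - 79, i.e. P* = 54 and Q* = 29.
The floor of 41 is below the equilibrium price 54, so it is not binding; the market clears at P* = 54, Q* = 29.
Since the control does not bind, no trades are prevented and deadweight loss is zero.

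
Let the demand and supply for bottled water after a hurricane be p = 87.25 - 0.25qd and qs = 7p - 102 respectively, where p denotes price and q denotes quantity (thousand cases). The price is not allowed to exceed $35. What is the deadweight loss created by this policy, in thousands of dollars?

346.5

Rearranging demand gives qd = 349 - 4p. Equilibrium: 349 - 4p = 7p - 102, so 451 = 11p and p* = 41, q* = 185.
The ceiling of 35 is below the equilibrium price 41, so it binds.
At p = 35: qd = 349 - 4·35 = 209 and qs = 7·35 - 102 = 143.
Quantity traded falls to 143. At q = 143 the demand price is (349 - 143)/4 = 51.5 and the supply price is (102 + 143)/7 = 35.
Deadweight loss = ½ · (51.5 - 35) · (185 - 143) = ½ · 16.5 · 42 = 346.5.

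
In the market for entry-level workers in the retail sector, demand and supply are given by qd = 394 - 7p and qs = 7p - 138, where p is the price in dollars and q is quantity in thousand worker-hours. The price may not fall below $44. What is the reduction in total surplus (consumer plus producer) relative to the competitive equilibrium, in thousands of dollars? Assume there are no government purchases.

252

Setting quantity demanded equal to quantity supplied, 394 - 7p = 7p - 138, gives p* = 38 and q* = 128.
Since 44 > 38, the floor is binding.
At p = 44: qd = 394 - 7·44 = 86 and qs = 7·44 - 138 = 170.
Quantity traded falls to 86. At q = 86 the demand price is (394 - 86)/7 = 44 and the supply price is (138 + 86)/7 = 32.
Deadweight loss = ½ · (44 - 32) · (128 - 86) = ½ · 12 · 42 = 252.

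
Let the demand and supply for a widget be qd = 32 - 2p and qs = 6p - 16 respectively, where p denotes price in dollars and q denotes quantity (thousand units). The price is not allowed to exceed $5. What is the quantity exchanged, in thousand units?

14

In a free market, 32 - 2p = 6p - 16 gives the equilibrium p* = 6, q* = 20.
The ceiling of 5 is below the equilibrium price 6, so it binds.
At p = 5: qd = 32 - 2·5 = 22 and qs = 6·5 - 16 = 14.
The quantity actually transacted is the short side, supply: 14.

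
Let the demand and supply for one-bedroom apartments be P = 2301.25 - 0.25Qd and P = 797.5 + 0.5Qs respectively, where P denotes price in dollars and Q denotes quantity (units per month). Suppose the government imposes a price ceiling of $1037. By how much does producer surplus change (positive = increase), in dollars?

Rearranging demand gives Qd = 9205 - 4P; rearranging supply gives Qs = 2P - 1595. In a free market, 9205 - 4P = 2P - 1595 gives the equilibrium P* = 1800, Q* = 2005.
Since 1037 < 1800, the ceiling is binding.
At P = 1037: Qd = 9205 - 4·1037 = 5057 and Qs = 2·1037 - 1595 = 479.
Producer surplus without the control is ½ · (1800 - 797.5) · 2005 = 1005006.25.
With the ceiling, producers sell 479 units at 1037, so PS = ½ · (1037 - 797.5) · 479 = 57360.25.
Change in producer surplus = 57360.25 - 1005006.25 = -947646.

-947646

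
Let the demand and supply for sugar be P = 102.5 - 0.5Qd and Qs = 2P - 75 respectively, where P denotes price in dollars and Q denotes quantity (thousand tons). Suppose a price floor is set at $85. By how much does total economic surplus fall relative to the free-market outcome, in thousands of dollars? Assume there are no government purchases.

Rearranging demand gives Qd = 205 - 2P. Setting quantity demanded equal to quantity supplied, 205 - 2P = 2P - 75, gives P* = 70 and Q* = 65.
Since 85 > 70, the floor is binding.
At P = 85: Qd = 205 - 2·85 = 35 and Qs = 2·85 - 75 = 95.
Quantity traded falls to 35. At Q = 35 the demand price is (205 - 35)/2 = 85 and the supply price is (75 + 35)/2 = 55.
Deadweight loss = ½ · (85 - 55) · (65 - 35) = ½ · 30 · 30 = 450.

450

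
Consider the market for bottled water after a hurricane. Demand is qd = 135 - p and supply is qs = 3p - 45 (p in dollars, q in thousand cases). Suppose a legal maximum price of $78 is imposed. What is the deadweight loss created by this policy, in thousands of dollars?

0

In a free market, 135 - p = 3p - 45 gives the equilibrium p* = 45, q* = 90.
The ceiling of 78 is above the equilibrium price 45, so it is not binding; the market clears at p* = 45, q* = 90.
Since the control does not bind, no trades are prevented and deadweight loss is zero.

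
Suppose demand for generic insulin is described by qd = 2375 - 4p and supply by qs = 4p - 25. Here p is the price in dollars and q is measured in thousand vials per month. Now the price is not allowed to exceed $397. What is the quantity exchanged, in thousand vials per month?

1175

In a free market, 2375 - 4p = 4p - 25 gives the equilibrium p* = 300, q* = 1175.
The ceiling of 397 is above the equilibrium price 300, so it is not binding; the market clears at p* = 300, q* = 1175.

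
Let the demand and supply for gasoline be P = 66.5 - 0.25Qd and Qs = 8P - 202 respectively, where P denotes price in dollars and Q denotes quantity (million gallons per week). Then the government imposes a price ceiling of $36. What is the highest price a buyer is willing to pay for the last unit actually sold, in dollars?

45

Rearranging demand gives Qd = 266 - 4P. In a free market, 266 - 4P = 8P - 202 gives the equilibrium P* = 39, Q* = 110.
Since 36 < 39, the ceiling is binding.
At P = 36: Qd = 266 - 4·36 = 122 and Qs = 8·36 - 202 = 86.
Only 86 units reach the market. On the demand curve, the marginal buyer's willingness to pay at Q = 86 is (266 - 86)/4 = 45.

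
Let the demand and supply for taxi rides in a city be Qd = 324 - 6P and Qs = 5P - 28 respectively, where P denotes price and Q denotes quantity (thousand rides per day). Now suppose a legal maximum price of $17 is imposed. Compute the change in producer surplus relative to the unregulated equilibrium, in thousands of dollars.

Setting quantity demanded equal to quantity supplied, 324 - 6P = 5P - 28, gives P* = 32 and Q* = 132.
Since 17 < 32, the ceiling is binding.
At P = 17: Qd = 324 - 6·17 = 222 and Qs = 5·17 - 28 = 57.
Producer surplus without the control is ½ · (32 - 5.6) · 132 = 1742.4.
With the ceiling, producers sell 57 units at 17, so PS = ½ · (17 - 5.6) · 57 = 324.9.
Change in producer surplus = 324.9 - 1742.4 = -1417.5.

-1417.5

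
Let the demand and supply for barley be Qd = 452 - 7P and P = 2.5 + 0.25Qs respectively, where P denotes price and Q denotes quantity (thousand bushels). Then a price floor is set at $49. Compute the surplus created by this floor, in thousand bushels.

Rearranging supply gives Qs = 4P - 10. Equilibrium: 452 - 7P = 4P - 10, so 462 = 11P and P* = 42, Q* = 158.
The floor of 49 is above the equilibrium price 42, so it binds.
At P = 49: Qd = 452 - 7·49 = 109 and Qs = 4·49 - 10 = 186.
Surplus = Qs - Qd = 186 - 109 = 77.

77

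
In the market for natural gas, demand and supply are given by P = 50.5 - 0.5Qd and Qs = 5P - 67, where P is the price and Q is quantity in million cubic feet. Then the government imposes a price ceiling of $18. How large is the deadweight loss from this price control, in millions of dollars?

Rearranging demand gives Qd = 101 - 2P. In a free market, 101 - 2P = 5P - 67 gives the equilibrium P* = 24, Q* = 53.
Because the ceiling (18) lies below the market-clearing price, it is binding.
At P = 18: Qd = 101 - 2·18 = 65 and Qs = 5·18 - 67 = 23.
Quantity traded falls to 23. At Q = 23 the demand price is (101 - 23)/2 = 39 and the supply price is (67 + 23)/5 = 18.
Deadweight loss = ½ · (39 - 18) · (53 - 23) = ½ · 21 · 30 = 315.

315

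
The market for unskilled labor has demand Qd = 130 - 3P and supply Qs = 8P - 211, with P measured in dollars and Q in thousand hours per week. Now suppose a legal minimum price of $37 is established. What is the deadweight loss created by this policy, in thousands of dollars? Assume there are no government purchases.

Equilibrium: 130 - 3P = 8P - 211, so 341 = 11P and P* = 31, Q* = 37.
The floor of 37 is above the equilibrium price 31, so it binds.
At P = 37: Qd = 130 - 3·37 = 19 and Qs = 8·37 - 211 = 85.
Quantity traded falls to 19. At Q = 19 the demand price is (130 - 19)/3 = 37 and the supply price is (211 + 19)/8 = 28.75.
Deadweight loss = ½ · (37 - 28.75) · (37 - 19) = ½ · 8.25 · 18 = 74.25.

74.25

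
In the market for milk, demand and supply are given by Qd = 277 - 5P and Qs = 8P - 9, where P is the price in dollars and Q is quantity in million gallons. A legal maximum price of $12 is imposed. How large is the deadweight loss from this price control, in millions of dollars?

Setting quantity demanded equal to quantity supplied, 277 - 5P = 8P - 9, gives P* = 22 and Q* = 167.
Because the ceiling (12) lies below the market-clearing price, it is binding.
At P = 12: Qd = 277 - 5·12 = 217 and Qs = 8·12 - 9 = 87.
Quantity traded falls to 87. At Q = 87 the demand price is (277 - 87)/5 = 38 and the supply price is (9 + 87)/8 = 12.
Deadweight loss = ½ · (38 - 12) · (167 - 87) = ½ · 26 · 80 = 1040.

1040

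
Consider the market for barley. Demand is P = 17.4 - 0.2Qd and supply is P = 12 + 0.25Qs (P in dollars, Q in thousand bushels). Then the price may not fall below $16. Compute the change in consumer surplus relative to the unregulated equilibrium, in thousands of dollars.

-9.5

Rearranging demand gives Qd = 87 - 5P; rearranging supply gives Qs = 4P - 48. Without the control the market clears where 87 - 5P = 4P - 48, i.e. P* = 15 and Q* = 12.
Since 16 > 15, the floor is binding.
At P = 16: Qd = 87 - 5·16 = 7 and Qs = 4·16 - 48 = 16.
Consumer surplus without the control is ½ · (17.4 - 15) · 12 = 14.4.
With the floor, consumers buy 7 units at 16, so CS = ½ · (17.4 - 16) · 7 = 4.9.
Change in consumer surplus = 4.9 - 14.4 = -9.5.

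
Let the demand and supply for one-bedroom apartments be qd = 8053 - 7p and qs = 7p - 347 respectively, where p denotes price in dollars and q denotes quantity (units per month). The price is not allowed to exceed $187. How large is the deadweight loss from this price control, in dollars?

Setting quantity demanded equal to quantity supplied, 8053 - 7p = 7p - 347, gives p* = 600 and q* = 3853.
Since 187 < 600, the ceiling is binding.
At p = 187: qd = 8053 - 7·187 = 6744 and qs = 7·187 - 347 = 962.
Quantity traded falls to 962. At q = 962 the demand price is (8053 - 962)/7 = 1013 and the supply price is (347 + 962)/7 = 187.
Deadweight loss = ½ · (1013 - 187) · (3853 - 962) = ½ · 826 · 2891 = 1193983.

1193983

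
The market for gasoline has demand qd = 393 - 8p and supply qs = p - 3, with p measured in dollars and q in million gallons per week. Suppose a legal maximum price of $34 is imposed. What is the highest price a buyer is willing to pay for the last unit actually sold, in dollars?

45.25

Setting quantity demanded equal to quantity supplied, 393 - 8p = p - 3, gives p* = 44 and q* = 41.
Since 34 < 44, the ceiling is binding.
At p = 34: qd = 393 - 8·34 = 121 and qs = 34 - 3 = 31.
Only 31 units reach the market. On the demand curve, the marginal buyer's willingness to pay at q = 31 is (393 - 31)/8 = 45.25.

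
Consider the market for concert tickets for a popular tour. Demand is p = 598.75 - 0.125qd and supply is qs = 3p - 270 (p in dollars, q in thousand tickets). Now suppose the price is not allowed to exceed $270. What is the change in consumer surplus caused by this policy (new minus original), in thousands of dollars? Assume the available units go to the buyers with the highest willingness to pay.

Rearranging demand gives qd = 4790 - 8p. Without the control the market clears where 4790 - 8p = 3p - 270, i.e. p* = 460 and q* = 1110.
Since 270 < 460, the ceiling is binding.
At p = 270: qd = 4790 - 8·270 = 2630 and qs = 3·270 - 270 = 540.
Consumer surplus without the control is ½ · (598.75 - 460) · 1110 = 77006.25.
With the ceiling, 540 units are sold at 270 (assume they go to the highest-value buyers). The demand price at q = 540 is 531.25, so CS = ½ · [(598.75 - 270) + (531.25 - 270)] · 540 = 159300.
Change in consumer surplus = 159300 - 77006.25 = 82293.75.

82293.75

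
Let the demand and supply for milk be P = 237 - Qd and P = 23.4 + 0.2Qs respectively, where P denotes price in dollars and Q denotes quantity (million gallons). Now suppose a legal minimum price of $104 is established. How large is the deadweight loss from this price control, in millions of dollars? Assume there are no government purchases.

1215

Rearranging demand gives Qd = 237 - P; rearranging supply gives Qs = 5P - 117. Setting quantity demanded equal to quantity supplied, 237 - P = 5P - 117, gives P* = 59 and Q* = 178.
Since 104 > 59, the floor is binding.
At P = 104: Qd = 237 - 104 = 133 and Qs = 5·104 - 117 = 403.
Quantity traded falls to 133. At Q = 133 the demand price is 237 - 133 = 104 and the supply price is (117 + 133)/5 = 50.
Deadweight loss = ½ · (104 - 50) · (178 - 133) = ½ · 54 · 45 = 1215.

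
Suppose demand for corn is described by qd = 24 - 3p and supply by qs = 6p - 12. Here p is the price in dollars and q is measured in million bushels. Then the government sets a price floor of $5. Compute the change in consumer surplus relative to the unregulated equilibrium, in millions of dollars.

-10.5

Setting quantity demanded equal to quantity supplied, 24 - 3p = 6p - 12, gives p* = 4 and q* = 12.
Because the floor (5) lies above the market-clearing price, it is binding.
At p = 5: qd = 24 - 3·5 = 9 and qs = 6·5 - 12 = 18.
Consumer surplus without the control is ½ · (8 - 4) · 12 = 24.
With the floor, consumers buy 9 units at 5, so CS = ½ · (8 - 5) · 9 = 13.5.
Change in consumer surplus = 13.5 - 24 = -10.5.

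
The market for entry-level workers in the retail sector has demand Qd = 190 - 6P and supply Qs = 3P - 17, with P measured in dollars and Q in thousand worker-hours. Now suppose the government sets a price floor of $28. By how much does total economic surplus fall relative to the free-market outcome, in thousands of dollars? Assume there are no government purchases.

225

In a free market, 190 - 6P = 3P - 17 gives the equilibrium P* = 23, Q* = 52.
Because the floor (28) lies above the market-clearing price, it is binding.
At P = 28: Qd = 190 - 6·28 = 22 and Qs = 3·28 - 17 = 67.
Quantity traded falls to 22. At Q = 22 the demand price is (190 - 22)/6 = 28 and the supply price is (17 + 22)/3 = 13.
Deadweight loss = ½ · (28 - 13) · (52 - 22) = ½ · 15 · 30 = 225.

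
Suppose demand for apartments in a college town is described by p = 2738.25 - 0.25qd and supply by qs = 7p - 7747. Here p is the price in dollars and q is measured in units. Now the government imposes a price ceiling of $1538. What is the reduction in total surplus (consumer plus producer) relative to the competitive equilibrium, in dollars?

252598.5

Rearranging demand gives qd = 10953 - 4p. Setting quantity demanded equal to quantity supplied, 10953 - 4p = 7p - 7747, gives p* = 1700 and q* = 4153.
Since 1538 < 1700, the ceiling is binding.
At p = 1538: qd = 10953 - 4·1538 = 4801 and qs = 7·1538 - 7747 = 3019.
Quantity traded falls to 3019. At q = 3019 the demand price is (10953 - 3019)/4 = 1983.5 and the supply price is (7747 + 3019)/7 = 1538.
Deadweight loss = ½ · (1983.5 - 1538) · (4153 - 3019) = ½ · 445.5 · 1134 = 252598.5.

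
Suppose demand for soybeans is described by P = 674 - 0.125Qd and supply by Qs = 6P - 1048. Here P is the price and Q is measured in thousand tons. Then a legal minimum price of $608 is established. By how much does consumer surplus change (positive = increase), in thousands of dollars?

Rearranging demand gives Qd = 5392 - 8P. In a free market, 5392 - 8P = 6P - 1048 gives the equilibrium P* = 460, Q* = 1712.
Because the floor (608) lies above the market-clearing price, it is binding.
At P = 608: Qd = 5392 - 8·608 = 528 and Qs = 6·608 - 1048 = 2600.
Consumer surplus without the control is ½ · (674 - 460) · 1712 = 183184.
With the floor, consumers buy 528 units at 608, so CS = ½ · (674 - 608) · 528 = 17424.
Change in consumer surplus = 17424 - 183184 = -165760.

-165760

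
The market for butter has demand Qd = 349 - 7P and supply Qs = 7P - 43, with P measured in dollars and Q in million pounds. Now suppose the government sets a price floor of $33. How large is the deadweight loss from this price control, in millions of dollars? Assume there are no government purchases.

Equilibrium: 349 - 7P = 7P - 43, so 392 = 14P and P* = 28, Q* = 153.
Because the floor (33) lies above the market-clearing price, it is binding.
At P = 33: Qd = 349 - 7·33 = 118 and Qs = 7·33 - 43 = 188.
Quantity traded falls to 118. At Q = 118 the demand price is (349 - 118)/7 = 33 and the supply price is (43 + 118)/7 = 23.
Deadweight loss = ½ · (33 - 23) · (153 - 118) = ½ · 10 · 35 = 175.

175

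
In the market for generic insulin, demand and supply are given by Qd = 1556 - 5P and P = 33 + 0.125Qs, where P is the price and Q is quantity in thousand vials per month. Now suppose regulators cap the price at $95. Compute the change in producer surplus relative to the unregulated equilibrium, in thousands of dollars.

-30420

Rearranging supply gives Qs = 8P - 264. Setting quantity demanded equal to quantity supplied, 1556 - 5P = 8P - 264, gives P* = 140 and Q* = 856.
Since 95 < 140, the ceiling is binding.
At P = 95: Qd = 1556 - 5·95 = 1081 and Qs = 8·95 - 264 = 496.
Producer surplus without the control is ½ · (140 - 33) · 856 = 45796.
With the ceiling, producers sell 496 units at 95, so PS = ½ · (95 - 33) · 496 = 15376.
Change in producer surplus = 15376 - 45796 = -30420.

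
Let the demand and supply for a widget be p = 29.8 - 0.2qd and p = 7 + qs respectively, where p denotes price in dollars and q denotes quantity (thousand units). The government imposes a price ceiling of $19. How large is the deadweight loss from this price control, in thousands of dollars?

Rearranging demand gives qd = 149 - 5p; rearranging supply gives qs = p - 7. Without the control the market clears where 149 - 5p = p - 7, i.e. p* = 26 and q* = 19.
Because the ceiling (19) lies below the market-clearing price, it is binding.
At p = 19: qd = 149 - 5·19 = 54 and qs = 19 - 7 = 12.
Quantity traded falls to 12. At q = 12 the demand price is (149 - 12)/5 = 27.4 and the supply price is 7 + 12 = 19.
Deadweight loss = ½ · (27.4 - 19) · (19 - 12) = ½ · 8.4 · 7 = 29.4.

29.4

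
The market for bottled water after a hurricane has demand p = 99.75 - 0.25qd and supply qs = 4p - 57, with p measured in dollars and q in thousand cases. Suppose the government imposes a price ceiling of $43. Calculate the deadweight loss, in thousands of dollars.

Rearranging demand gives qd = 399 - 4p. In a free market, 399 - 4p = 4p - 57 gives the equilibrium p* = 57, q* = 171.
The ceiling of 43 is below the equilibrium price 57, so it binds.
At p = 43: qd = 399 - 4·43 = 227 and qs = 4·43 - 57 = 115.
Quantity traded falls to 115. At q = 115 the demand price is (399 - 115)/4 = 71 and the supply price is (57 + 115)/4 = 43.
Deadweight loss = ½ · (71 - 43) · (171 - 115) = ½ · 28 · 56 = 784.

784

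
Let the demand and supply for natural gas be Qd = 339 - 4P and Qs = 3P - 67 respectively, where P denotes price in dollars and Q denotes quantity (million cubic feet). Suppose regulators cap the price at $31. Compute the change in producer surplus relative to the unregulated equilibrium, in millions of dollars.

-1795.5

Without the control the market clears where 339 - 4P = 3P - 67, i.e. P* = 58 and Q* = 107.
Since 31 < 58, the ceiling is binding.
At P = 31: Qd = 339 - 4·31 = 215 and Qs = 3·31 - 67 = 26.
Producer surplus without the control is ½ · (58 - 67/3) · 107 = 11449/6.
With the ceiling, producers sell 26 units at 31, so PS = ½ · (31 - 67/3) · 26 = 338/3.
Change in producer surplus = 338/3 - 11449/6 = -1795.5.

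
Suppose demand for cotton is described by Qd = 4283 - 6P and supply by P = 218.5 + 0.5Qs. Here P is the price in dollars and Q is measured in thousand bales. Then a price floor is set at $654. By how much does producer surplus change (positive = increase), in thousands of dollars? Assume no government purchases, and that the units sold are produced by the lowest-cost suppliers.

-13888

Rearranging supply gives Qs = 2P - 437. Setting quantity demanded equal to quantity supplied, 4283 - 6P = 2P - 437, gives P* = 590 and Q* = 743.
Since 654 > 590, the floor is binding.
At P = 654: Qd = 4283 - 6·654 = 359 and Qs = 2·654 - 437 = 871.
Producer surplus without the control is ½ · (590 - 218.5) · 743 = 138012.25.
With the floor, 359 units are sold at 654. The supply price at Q = 359 is 398, so PS = ½ · [(654 - 218.5) + (654 - 398)] · 359 = 124124.25.
Change in producer surplus = 124124.25 - 138012.25 = -13888.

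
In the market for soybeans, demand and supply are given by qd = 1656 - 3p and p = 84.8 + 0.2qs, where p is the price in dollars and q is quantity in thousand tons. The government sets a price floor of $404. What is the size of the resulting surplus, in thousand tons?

1152

Rearranging supply gives qs = 5p - 424. Setting quantity demanded equal to quantity supplied, 1656 - 3p = 5p - 424, gives p* = 260 and q* = 876.
Since 404 > 260, the floor is binding.
At p = 404: qd = 1656 - 3·404 = 444 and qs = 5·404 - 424 = 1596.
Surplus = qs - qd = 1596 - 444 = 1152.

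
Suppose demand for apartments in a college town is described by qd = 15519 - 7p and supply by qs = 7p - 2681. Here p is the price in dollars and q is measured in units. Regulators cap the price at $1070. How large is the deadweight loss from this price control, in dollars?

Equilibrium: 15519 - 7p = 7p - 2681, so 18200 = 14p and p* = 1300, q* = 6419.
The ceiling of 1070 is below the equilibrium price 1300, so it binds.
At p = 1070: qd = 15519 - 7·1070 = 8029 and qs = 7·1070 - 2681 = 4809.
Quantity traded falls to 4809. At q = 4809 the demand price is (15519 - 4809)/7 = 1530 and the supply price is (2681 + 4809)/7 = 1070.
Deadweight loss = ½ · (1530 - 1070) · (6419 - 4809) = ½ · 460 · 1610 = 370300.

370300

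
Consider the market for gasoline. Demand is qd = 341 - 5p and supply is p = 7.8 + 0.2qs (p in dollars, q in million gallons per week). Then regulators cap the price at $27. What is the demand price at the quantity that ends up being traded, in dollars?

49

Rearranging supply gives qs = 5p - 39. In a free market, 341 - 5p = 5p - 39 gives the equilibrium p* = 38, q* = 151.
Because the ceiling (27) lies below the market-clearing price, it is binding.
At p = 27: qd = 341 - 5·27 = 206 and qs = 5·27 - 39 = 96.
Only 96 units reach the market. On the demand curve, the marginal buyer's willingness to pay at q = 96 is (341 - 96)/5 = 49.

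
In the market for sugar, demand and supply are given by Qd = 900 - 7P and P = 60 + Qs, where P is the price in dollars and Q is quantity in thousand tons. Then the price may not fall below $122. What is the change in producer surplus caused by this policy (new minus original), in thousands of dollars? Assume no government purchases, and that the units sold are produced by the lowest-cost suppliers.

Rearranging supply gives Qs = P - 60. Equilibrium: 900 - 7P = P - 60, so 960 = 8P and P* = 120, Q* = 60.
Because the floor (122) lies above the market-clearing price, it is binding.
At P = 122: Qd = 900 - 7·122 = 46 and Qs = 122 - 60 = 62.
Producer surplus without the control is ½ · (120 - 60) · 60 = 1800.
With the floor, 46 units are sold at 122. The supply price at Q = 46 is 106, so PS = ½ · [(122 - 60) + (122 - 106)] · 46 = 1794.
Change in producer surplus = 1794 - 1800 = -6.

-6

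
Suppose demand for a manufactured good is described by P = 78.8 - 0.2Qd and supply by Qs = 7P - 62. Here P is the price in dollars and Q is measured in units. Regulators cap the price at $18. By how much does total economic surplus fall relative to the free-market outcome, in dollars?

3360

Rearranging demand gives Qd = 394 - 5P. Equilibrium: 394 - 5P = 7P - 62, so 456 = 12P and P* = 38, Q* = 204.
Because the ceiling (18) lies below the market-clearing price, it is binding.
At P = 18: Qd = 394 - 5·18 = 304 and Qs = 7·18 - 62 = 64.
Quantity traded falls to 64. At Q = 64 the demand price is (394 - 64)/5 = 66 and the supply price is (62 + 64)/7 = 18.
Deadweight loss = ½ · (66 - 18) · (204 - 64) = ½ · 48 · 140 = 3360.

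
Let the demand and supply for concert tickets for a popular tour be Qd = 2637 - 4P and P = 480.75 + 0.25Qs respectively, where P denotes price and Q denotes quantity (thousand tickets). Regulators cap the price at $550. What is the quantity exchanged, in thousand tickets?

277

Rearranging supply gives Qs = 4P - 1923. In a free market, 2637 - 4P = 4P - 1923 gives the equilibrium P* = 570, Q* = 357.
Because the ceiling (550) lies below the market-clearing price, it is binding.
At P = 550: Qd = 2637 - 4·550 = 437 and Qs = 4·550 - 1923 = 277.
The quantity actually transacted is the short side, supply: 277.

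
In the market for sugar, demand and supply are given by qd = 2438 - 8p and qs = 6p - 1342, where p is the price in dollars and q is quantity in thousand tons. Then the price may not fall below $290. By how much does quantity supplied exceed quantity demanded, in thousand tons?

280

Equilibrium: 2438 - 8p = 6p - 1342, so 3780 = 14p and p* = 270, q* = 278.
The floor of 290 is above the equilibrium price 270, so it binds.
At p = 290: qd = 2438 - 8·290 = 118 and qs = 6·290 - 1342 = 398.
Surplus = qs - qd = 398 - 118 = 280.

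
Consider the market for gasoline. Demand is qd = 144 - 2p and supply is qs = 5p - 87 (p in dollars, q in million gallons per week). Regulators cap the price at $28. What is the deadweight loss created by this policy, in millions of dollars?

218.75

Equilibrium: 144 - 2p = 5p - 87, so 231 = 7p and p* = 33, q* = 78.
Because the ceiling (28) lies below the market-clearing price, it is binding.
At p = 28: qd = 144 - 2·28 = 88 and qs = 5·28 - 87 = 53.
Quantity traded falls to 53. At q = 53 the demand price is (144 - 53)/2 = 45.5 and the supply price is (87 + 53)/5 = 28.
Deadweight loss = ½ · (45.5 - 28) · (78 - 53) = ½ · 17.5 · 25 = 218.75.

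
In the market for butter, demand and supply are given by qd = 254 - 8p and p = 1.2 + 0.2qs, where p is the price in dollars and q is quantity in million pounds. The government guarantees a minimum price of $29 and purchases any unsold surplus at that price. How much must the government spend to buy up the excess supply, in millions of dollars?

3393

Rearranging supply gives qs = 5p - 6. Without the control the market clears where 254 - 8p = 5p - 6, i.e. p* = 20 and q* = 94.
Since 29 > 20, the floor is binding.
At p = 29: qd = 254 - 8·29 = 22 and qs = 5·29 - 6 = 139.
Surplus = qs - qd = 117.
Government expenditure = surplus × support price = 117 × 29 = 3393.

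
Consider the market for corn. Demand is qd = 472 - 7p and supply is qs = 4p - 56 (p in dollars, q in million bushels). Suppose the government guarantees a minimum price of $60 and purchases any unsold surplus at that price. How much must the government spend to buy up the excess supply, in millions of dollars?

Equilibrium: 472 - 7p = 4p - 56, so 528 = 11p and p* = 48, q* = 136.
The floor of 60 is above the equilibrium price 48, so it binds.
At p = 60: qd = 472 - 7·60 = 52 and qs = 4·60 - 56 = 184.
Surplus = qs - qd = 132.
Government expenditure = surplus × support price = 132 × 60 = 7920.

7920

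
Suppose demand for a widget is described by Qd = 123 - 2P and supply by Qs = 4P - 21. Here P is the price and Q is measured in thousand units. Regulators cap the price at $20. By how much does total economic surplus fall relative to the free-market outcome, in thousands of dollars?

Without the control the market clears where 123 - 2P = 4P - 21, i.e. P* = 24 and Q* = 75.
The ceiling of 20 is below the equilibrium price 24, so it binds.
At P = 20: Qd = 123 - 2·20 = 83 and Qs = 4·20 - 21 = 59.
Quantity traded falls to 59. At Q = 59 the demand price is (123 - 59)/2 = 32 and the supply price is (21 + 59)/4 = 20.
Deadweight loss = ½ · (32 - 20) · (75 - 59) = ½ · 12 · 16 = 96.

96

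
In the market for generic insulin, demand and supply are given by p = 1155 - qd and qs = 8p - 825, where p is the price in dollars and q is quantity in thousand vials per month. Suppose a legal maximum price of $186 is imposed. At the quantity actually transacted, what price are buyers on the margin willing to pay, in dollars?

Rearranging demand gives qd = 1155 - p. Setting quantity demanded equal to quantity supplied, 1155 - p = 8p - 825, gives p* = 220 and q* = 935.
Since 186 < 220, the ceiling is binding.
At p = 186: qd = 1155 - 186 = 969 and qs = 8·186 - 825 = 663.
Only 663 units reach the market. On the demand curve, the marginal buyer's willingness to pay at q = 663 is (1155 - 663) = 492.

492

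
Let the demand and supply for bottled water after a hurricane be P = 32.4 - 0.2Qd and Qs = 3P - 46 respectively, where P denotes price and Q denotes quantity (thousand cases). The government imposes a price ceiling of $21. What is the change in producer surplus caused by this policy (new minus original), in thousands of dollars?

Rearranging demand gives Qd = 162 - 5P. Setting quantity demanded equal to quantity supplied, 162 - 5P = 3P - 46, gives P* = 26 and Q* = 32.
Since 21 < 26, the ceiling is binding.
At P = 21: Qd = 162 - 5·21 = 57 and Qs = 3·21 - 46 = 17.
Producer surplus without the control is ½ · (26 - 46/3) · 32 = 512/3.
With the ceiling, producers sell 17 units at 21, so PS = ½ · (21 - 46/3) · 17 = 289/6.
Change in producer surplus = 289/6 - 512/3 = -122.5.

-122.5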